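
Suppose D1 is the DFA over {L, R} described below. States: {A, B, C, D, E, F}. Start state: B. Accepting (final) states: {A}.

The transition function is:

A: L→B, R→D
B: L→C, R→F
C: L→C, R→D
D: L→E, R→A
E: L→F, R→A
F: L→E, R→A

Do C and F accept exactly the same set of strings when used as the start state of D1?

All states are reachable from the start state.
Start with accepting vs non-accepting: {A} | {B,C,D,E,F}.
Split {B,C,D,E,F} by δ(·,R) → {D,E,F} and {B,C}.
The partition is now stable with 3 blocks: {A} | {D,E,F} | {B,C}.
C and F end up in different blocks, so they are distinguishable. For instance, the string 'R' is accepted from only F.

No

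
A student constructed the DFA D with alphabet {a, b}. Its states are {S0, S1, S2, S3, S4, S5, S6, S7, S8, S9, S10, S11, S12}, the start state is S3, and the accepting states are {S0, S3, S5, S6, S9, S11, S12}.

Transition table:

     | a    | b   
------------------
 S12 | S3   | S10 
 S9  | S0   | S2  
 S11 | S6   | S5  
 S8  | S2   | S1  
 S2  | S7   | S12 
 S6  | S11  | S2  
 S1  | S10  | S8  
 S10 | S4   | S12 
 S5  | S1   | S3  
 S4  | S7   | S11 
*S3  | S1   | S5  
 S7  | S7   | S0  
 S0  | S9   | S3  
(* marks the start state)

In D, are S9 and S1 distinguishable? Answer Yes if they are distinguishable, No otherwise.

Yes

All states are reachable from the start state.
P0 = {S0,S3,S5,S6,S9,S11,S12} | {S1,S2,S4,S7,S8,S10}.
Split {S0,S3,S5,S6,S9,S11,S12} by δ(·,a) → {S0,S6,S9,S11,S12} and {S3,S5}.
On input a, block {S0,S6,S9,S11,S12} splits into {S0,S6,S9,S11} and {S12}.
Refine {S0,S6,S9,S11} on symbol b: members go to different blocks, giving {S0,S11} and {S6,S9}.
Split {S1,S2,S4,S7,S8,S10} by δ(·,b) → {S1,S8} and {S2,S10} and {S4,S7}.
No further refinement is possible. Final partition (7 blocks): {S0,S11} | {S1,S8} | {S3,S5} | {S12} | {S6,S9} | {S2,S10} | {S4,S7}.
S9 and S1 end up in different blocks, so they are distinguishable. For instance, the string 'ε' is accepted from only S9.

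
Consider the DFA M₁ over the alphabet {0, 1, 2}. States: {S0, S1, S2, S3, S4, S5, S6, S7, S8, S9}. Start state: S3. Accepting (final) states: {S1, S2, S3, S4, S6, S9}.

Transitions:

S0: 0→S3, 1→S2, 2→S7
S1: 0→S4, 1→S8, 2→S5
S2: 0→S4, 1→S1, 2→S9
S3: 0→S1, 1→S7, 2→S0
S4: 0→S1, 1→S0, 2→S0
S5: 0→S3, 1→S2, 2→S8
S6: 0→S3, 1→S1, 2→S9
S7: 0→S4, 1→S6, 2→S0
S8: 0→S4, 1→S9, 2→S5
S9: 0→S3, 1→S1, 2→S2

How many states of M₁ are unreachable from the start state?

Every one of the 10 states is reachable from S3.

0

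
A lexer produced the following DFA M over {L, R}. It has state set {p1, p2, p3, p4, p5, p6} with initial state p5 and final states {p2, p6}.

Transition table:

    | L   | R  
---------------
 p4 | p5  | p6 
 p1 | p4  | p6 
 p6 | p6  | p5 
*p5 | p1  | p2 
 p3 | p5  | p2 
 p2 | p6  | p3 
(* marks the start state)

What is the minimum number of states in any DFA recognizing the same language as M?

2

Start with accepting vs non-accepting: {p2,p6} | {p1,p3,p4,p5}.
No further refinement is possible. Final partition (2 blocks): {p2,p6} | {p1,p3,p4,p5}.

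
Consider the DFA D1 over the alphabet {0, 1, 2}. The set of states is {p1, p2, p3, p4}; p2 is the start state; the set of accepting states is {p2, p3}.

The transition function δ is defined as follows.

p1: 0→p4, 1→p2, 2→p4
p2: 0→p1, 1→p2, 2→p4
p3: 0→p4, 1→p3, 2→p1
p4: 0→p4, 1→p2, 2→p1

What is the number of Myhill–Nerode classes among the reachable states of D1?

Reachable states from the start: {p1,p2,p4}. Unreachable: {p3} — drop them.
Initial partition by acceptance: {p2} | {p1,p4}.
The partition is now stable with 2 blocks: {p2} | {p1,p4}.

2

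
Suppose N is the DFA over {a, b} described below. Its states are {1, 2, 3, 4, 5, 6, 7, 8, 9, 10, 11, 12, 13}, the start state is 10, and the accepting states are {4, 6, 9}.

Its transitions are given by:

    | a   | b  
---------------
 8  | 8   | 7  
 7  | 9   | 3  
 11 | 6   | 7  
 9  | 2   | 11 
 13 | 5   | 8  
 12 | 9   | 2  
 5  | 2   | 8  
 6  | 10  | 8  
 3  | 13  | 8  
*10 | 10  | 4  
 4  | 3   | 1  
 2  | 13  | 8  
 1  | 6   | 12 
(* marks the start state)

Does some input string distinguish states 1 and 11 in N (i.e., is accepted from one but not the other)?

No

Every state is reachable, so we keep all 13.
Initial partition by acceptance: {4,6,9} | {1,2,3,5,7,8,10,11,12,13}.
Refine {1,2,3,5,7,8,10,11,12,13} on symbol a: members go to different blocks, giving {2,3,5,8,10,13} and {1,7,11,12}.
Split {4,6,9} by δ(·,b) → {4,9} and {6}.
On input b, block {2,3,5,8,10,13} splits into {2,3,5,13} and {8} and {10}.
On input a, block {1,7,11,12} splits into {1,11} and {7,12}.
Stable partition: {4,9} | {2,3,5,13} | {1,11} | {6} | {8} | {10} | {7,12} — 7 equivalence classes.
1 and 11 lie in the same block of the stable partition, so they are equivalent — no string distinguishes them.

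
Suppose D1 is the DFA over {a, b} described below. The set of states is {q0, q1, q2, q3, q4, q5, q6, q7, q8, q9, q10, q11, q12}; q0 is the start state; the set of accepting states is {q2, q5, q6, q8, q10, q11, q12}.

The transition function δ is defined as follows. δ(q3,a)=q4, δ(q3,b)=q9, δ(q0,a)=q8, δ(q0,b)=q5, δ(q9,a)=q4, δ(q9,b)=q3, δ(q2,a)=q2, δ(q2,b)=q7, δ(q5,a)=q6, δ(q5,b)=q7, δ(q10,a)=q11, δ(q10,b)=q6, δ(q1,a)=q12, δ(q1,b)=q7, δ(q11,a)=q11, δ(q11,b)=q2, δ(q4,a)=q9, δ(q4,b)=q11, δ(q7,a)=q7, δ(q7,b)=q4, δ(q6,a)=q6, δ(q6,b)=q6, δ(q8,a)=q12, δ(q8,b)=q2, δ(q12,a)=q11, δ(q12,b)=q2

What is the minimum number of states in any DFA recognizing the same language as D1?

8

First remove the unreachable states {q1,q10}; 11 states remain.
P0 = {q2,q5,q6,q8,q11,q12} | {q0,q3,q4,q7,q9}.
On input b, block {q2,q5,q6,q8,q11,q12} splits into {q6,q8,q11,q12} and {q2,q5}.
Refine {q6,q8,q11,q12} on symbol b: members go to different blocks, giving {q8,q11,q12} and {q6}.
Split {q0,q3,q4,q7,q9} by δ(·,a) → {q3,q4,q7,q9} and {q0}.
On input b, block {q3,q4,q7,q9} splits into {q3,q7,q9} and {q4}.
On input a, block {q3,q7,q9} splits into {q3,q9} and {q7}.
Split {q2,q5} by δ(·,a) → {q2} and {q5}.
Stable partition: {q8,q11,q12} | {q3,q9} | {q2} | {q6} | {q0} | {q4} | {q7} | {q5} — 8 equivalence classes.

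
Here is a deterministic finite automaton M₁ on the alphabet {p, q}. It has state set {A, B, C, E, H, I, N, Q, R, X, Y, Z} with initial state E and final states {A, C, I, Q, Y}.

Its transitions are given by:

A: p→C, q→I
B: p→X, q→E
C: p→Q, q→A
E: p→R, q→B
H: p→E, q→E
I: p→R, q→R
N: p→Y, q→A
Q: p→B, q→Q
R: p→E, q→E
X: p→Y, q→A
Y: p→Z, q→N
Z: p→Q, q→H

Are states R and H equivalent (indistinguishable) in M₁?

Yes

Every state is reachable, so we keep all 12.
Start with accepting vs non-accepting: {A,C,I,Q,Y} | {B,E,H,N,R,X,Z}.
Refine {A,C,I,Q,Y} on symbol p: members go to different blocks, giving {I,Q,Y} and {A,C}.
Refine {I,Q,Y} on symbol q: members go to different blocks, giving {I,Y} and {Q}.
Split {B,E,H,N,R,X,Z} by δ(·,p) → {B,E,H,R} and {N,X} and {Z}.
Split {I,Y} by δ(·,p) → {I} and {Y}.
On input p, block {B,E,H,R} splits into {E,H,R} and {B}.
Refine {E,H,R} on symbol q: members go to different blocks, giving {H,R} and {E}.
On input p, block {A,C} splits into {A} and {C}.
Stable partition: {I} | {H,R} | {A} | {Q} | {N,X} | {Z} | {Y} | {B} | {E} | {C} — 10 equivalence classes.
R and H lie in the same block of the stable partition, so they are equivalent — no string distinguishes them.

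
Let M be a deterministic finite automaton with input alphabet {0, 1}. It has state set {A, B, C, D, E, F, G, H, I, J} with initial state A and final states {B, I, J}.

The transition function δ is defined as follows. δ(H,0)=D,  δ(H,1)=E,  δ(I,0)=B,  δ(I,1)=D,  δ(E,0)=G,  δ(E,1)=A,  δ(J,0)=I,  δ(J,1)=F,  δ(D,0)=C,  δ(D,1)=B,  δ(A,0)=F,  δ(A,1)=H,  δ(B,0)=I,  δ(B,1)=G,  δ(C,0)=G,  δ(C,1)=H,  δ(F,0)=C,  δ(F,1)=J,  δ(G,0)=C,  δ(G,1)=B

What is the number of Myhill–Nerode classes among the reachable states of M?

3

P0 = {B,I,J} | {A,C,D,E,F,G,H}.
Refine {A,C,D,E,F,G,H} on symbol 1: members go to different blocks, giving {A,C,E,H} and {D,F,G}.
The partition is now stable with 3 blocks: {B,I,J} | {A,C,E,H} | {D,F,G}.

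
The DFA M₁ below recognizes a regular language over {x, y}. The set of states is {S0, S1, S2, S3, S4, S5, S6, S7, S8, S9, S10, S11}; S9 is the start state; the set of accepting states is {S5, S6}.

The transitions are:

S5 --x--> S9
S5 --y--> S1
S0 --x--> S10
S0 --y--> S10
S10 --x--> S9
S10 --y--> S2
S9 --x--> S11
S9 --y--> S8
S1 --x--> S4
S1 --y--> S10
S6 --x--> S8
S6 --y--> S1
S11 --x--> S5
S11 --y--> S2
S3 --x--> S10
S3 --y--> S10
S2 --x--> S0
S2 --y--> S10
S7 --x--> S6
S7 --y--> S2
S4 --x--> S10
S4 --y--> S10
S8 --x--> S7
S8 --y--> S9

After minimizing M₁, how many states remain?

States {S3} cannot be reached from the start state, so discard them.
Initial partition by acceptance: {S5,S6} | {S0,S1,S2,S4,S7,S8,S9,S10,S11}.
Split {S0,S1,S2,S4,S7,S8,S9,S10,S11} by δ(·,x) → {S0,S1,S2,S4,S8,S9,S10} and {S7,S11}.
On input x, block {S0,S1,S2,S4,S8,S9,S10} splits into {S0,S1,S2,S4,S10} and {S8,S9}.
Refine {S0,S1,S2,S4,S10} on symbol x: members go to different blocks, giving {S0,S1,S2,S4} and {S10}.
Split {S0,S1,S2,S4} by δ(·,x) → {S0,S4} and {S1,S2}.
No further refinement is possible. Final partition (6 blocks): {S5,S6} | {S0,S4} | {S7,S11} | {S8,S9} | {S10} | {S1,S2}.

6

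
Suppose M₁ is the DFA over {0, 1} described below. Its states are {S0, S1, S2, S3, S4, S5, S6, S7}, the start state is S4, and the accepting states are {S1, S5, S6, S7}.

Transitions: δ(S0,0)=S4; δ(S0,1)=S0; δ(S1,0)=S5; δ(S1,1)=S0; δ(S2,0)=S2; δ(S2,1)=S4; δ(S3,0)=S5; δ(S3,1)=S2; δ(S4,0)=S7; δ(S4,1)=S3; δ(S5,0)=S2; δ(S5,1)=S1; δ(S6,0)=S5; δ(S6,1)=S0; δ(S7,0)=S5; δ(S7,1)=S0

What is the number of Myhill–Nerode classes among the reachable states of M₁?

First remove the unreachable states {S6}; 7 states remain.
Initial partition by acceptance: {S1,S5,S7} | {S0,S2,S3,S4}.
Refine {S1,S5,S7} on symbol 0: members go to different blocks, giving {S1,S7} and {S5}.
Refine {S0,S2,S3,S4} on symbol 0: members go to different blocks, giving {S0,S2} and {S3} and {S4}.
On input 0, block {S0,S2} splits into {S0} and {S2}.
No further refinement is possible. Final partition (6 blocks): {S1,S7} | {S0} | {S5} | {S3} | {S4} | {S2}.

6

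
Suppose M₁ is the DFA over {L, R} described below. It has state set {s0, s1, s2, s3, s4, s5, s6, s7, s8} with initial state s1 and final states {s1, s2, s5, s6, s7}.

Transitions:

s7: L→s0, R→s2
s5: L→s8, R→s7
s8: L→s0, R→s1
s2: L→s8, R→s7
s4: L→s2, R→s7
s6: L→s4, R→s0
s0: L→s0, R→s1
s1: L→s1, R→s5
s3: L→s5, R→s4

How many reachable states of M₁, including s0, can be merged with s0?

2

States {s3,s4,s6} cannot be reached from the start state, so discard them.
Initial partition by acceptance: {s1,s2,s5,s7} | {s0,s8}.
Split {s1,s2,s5,s7} by δ(·,L) → {s2,s5,s7} and {s1}.
No further refinement is possible. Final partition (3 blocks): {s2,s5,s7} | {s0,s8} | {s1}.
The equivalence class containing s0 is {s0,s8}, of size 2.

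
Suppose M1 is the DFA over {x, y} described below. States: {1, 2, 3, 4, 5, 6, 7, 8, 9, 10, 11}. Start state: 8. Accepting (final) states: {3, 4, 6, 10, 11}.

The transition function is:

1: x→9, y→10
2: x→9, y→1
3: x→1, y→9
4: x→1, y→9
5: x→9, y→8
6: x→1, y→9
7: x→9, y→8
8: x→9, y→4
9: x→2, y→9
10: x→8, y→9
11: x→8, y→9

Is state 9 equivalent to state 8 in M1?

First remove the unreachable states {3,5,6,7,11}; 6 states remain.
Initial partition by acceptance: {4,10} | {1,2,8,9}.
On input y, block {1,2,8,9} splits into {1,8} and {2,9}.
On input y, block {2,9} splits into {2} and {9}.
No further refinement is possible. Final partition (4 blocks): {4,10} | {1,8} | {2} | {9}.
9 and 8 end up in different blocks, so they are distinguishable. For instance, the string 'y' is accepted from only 8.

No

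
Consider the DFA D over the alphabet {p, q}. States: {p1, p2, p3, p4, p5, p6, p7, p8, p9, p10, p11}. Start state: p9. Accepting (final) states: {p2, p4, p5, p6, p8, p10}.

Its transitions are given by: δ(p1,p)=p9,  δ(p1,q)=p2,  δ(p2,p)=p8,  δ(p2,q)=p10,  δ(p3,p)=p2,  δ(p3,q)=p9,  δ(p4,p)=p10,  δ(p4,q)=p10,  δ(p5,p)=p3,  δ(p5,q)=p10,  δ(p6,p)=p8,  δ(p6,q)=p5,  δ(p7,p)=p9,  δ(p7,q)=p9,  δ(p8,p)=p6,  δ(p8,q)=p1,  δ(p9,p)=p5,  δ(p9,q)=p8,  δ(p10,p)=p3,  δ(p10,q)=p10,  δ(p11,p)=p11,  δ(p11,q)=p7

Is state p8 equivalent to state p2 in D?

First remove the unreachable states {p4,p7,p11}; 8 states remain.
P0 = {p2,p5,p6,p8,p10} | {p1,p3,p9}.
Refine {p2,p5,p6,p8,p10} on symbol p: members go to different blocks, giving {p2,p6,p8} and {p5,p10}.
Refine {p2,p6,p8} on symbol q: members go to different blocks, giving {p2,p6} and {p8}.
Refine {p1,p3,p9} on symbol p: members go to different blocks, giving {p1} and {p3} and {p9}.
Stable partition: {p2,p6} | {p1} | {p5,p10} | {p8} | {p3} | {p9} — 6 equivalence classes.
p8 and p2 end up in different blocks, so they are distinguishable. For instance, the string 'q' is accepted from only p2.

No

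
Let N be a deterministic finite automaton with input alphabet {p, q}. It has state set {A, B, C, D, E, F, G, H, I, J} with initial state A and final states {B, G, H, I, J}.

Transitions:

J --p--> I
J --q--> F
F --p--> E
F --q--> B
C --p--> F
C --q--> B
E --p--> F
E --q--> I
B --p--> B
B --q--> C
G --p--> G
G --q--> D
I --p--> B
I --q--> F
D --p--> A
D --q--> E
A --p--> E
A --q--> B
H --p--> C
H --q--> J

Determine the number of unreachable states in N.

4

Starting at A and following transitions, the reachable set is {A, B, C, E, F, I}. That leaves D, G, H, J unreachable — 4 in total.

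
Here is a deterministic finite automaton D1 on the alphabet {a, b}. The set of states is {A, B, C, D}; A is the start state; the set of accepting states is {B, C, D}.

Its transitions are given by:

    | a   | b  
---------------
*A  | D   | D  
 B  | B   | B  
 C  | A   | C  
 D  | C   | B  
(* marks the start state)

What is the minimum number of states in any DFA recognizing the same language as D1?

4

P0 = {B,C,D} | {A}.
On input a, block {B,C,D} splits into {B,D} and {C}.
Split {B,D} by δ(·,a) → {B} and {D}.
Stable partition: {B} | {A} | {C} | {D} — 4 equivalence classes.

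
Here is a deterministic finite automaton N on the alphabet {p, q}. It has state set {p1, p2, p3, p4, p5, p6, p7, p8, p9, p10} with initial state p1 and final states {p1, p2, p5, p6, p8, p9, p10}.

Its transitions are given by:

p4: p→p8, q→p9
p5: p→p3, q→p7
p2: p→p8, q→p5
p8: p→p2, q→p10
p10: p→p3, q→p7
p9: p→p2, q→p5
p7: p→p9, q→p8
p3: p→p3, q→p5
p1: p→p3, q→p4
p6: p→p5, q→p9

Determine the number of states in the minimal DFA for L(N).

4

States {p6} cannot be reached from the start state, so discard them.
Initial partition by acceptance: {p1,p2,p5,p8,p9,p10} | {p3,p4,p7}.
Split {p1,p2,p5,p8,p9,p10} by δ(·,p) → {p1,p5,p10} and {p2,p8,p9}.
Split {p3,p4,p7} by δ(·,p) → {p4,p7} and {p3}.
Stable partition: {p1,p5,p10} | {p4,p7} | {p2,p8,p9} | {p3} — 4 equivalence classes.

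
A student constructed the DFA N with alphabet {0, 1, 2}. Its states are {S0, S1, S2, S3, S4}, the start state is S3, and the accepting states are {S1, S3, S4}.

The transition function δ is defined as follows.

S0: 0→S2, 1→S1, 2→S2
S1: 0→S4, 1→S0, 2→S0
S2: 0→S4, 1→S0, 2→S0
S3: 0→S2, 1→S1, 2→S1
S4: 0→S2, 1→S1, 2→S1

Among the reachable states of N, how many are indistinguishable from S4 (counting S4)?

2

P0 = {S1,S3,S4} | {S0,S2}.
Refine {S1,S3,S4} on symbol 0: members go to different blocks, giving {S3,S4} and {S1}.
Refine {S0,S2} on symbol 0: members go to different blocks, giving {S0} and {S2}.
No further refinement is possible. Final partition (4 blocks): {S3,S4} | {S0} | {S1} | {S2}.
The equivalence class containing S4 is {S3,S4}, of size 2.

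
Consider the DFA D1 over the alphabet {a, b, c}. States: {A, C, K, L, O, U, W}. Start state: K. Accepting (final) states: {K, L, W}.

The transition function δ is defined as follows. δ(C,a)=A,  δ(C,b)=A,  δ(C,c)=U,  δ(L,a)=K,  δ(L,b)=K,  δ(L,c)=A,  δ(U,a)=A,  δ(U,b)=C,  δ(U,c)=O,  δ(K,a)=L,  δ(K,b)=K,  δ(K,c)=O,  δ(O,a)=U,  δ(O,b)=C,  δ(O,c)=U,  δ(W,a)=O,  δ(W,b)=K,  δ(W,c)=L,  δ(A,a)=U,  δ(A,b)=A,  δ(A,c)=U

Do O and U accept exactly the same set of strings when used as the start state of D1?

First remove the unreachable states {W}; 6 states remain.
Initial partition by acceptance: {K,L} | {A,C,O,U}.
No further refinement is possible. Final partition (2 blocks): {K,L} | {A,C,O,U}.
O and U lie in the same block of the stable partition, so they are equivalent — no string distinguishes them.

Yes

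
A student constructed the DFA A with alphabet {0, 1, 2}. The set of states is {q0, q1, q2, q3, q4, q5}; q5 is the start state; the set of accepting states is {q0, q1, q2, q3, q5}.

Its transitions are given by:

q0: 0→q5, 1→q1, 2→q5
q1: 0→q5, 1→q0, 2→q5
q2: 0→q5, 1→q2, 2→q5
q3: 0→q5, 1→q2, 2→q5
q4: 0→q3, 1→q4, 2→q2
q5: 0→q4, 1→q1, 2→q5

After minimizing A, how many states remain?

Every state is reachable, so we keep all 6.
Start with accepting vs non-accepting: {q0,q1,q2,q3,q5} | {q4}.
Refine {q0,q1,q2,q3,q5} on symbol 0: members go to different blocks, giving {q0,q1,q2,q3} and {q5}.
Stable partition: {q0,q1,q2,q3} | {q4} | {q5} — 3 equivalence classes.

3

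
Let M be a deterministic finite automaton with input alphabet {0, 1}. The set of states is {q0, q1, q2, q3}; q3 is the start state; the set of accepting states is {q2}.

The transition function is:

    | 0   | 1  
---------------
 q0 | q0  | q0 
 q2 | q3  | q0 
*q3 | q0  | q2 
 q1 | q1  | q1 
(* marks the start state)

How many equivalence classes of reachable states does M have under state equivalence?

Reachable states from the start: {q0,q2,q3}. Unreachable: {q1} — drop them.
Start with accepting vs non-accepting: {q2} | {q0,q3}.
Refine {q0,q3} on symbol 1: members go to different blocks, giving {q0} and {q3}.
Stable partition: {q2} | {q0} | {q3} — 3 equivalence classes.

3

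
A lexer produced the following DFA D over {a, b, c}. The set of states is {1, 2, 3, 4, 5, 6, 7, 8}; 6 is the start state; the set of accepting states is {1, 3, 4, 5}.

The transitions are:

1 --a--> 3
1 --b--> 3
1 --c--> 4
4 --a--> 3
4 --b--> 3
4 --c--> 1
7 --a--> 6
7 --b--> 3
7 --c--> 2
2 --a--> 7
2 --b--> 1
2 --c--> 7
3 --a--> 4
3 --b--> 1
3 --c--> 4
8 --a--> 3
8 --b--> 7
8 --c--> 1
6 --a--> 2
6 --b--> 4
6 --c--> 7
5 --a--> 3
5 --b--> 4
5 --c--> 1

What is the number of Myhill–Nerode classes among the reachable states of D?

2

States {5,8} cannot be reached from the start state, so discard them.
Start with accepting vs non-accepting: {1,3,4} | {2,6,7}.
Stable partition: {1,3,4} | {2,6,7} — 2 equivalence classes.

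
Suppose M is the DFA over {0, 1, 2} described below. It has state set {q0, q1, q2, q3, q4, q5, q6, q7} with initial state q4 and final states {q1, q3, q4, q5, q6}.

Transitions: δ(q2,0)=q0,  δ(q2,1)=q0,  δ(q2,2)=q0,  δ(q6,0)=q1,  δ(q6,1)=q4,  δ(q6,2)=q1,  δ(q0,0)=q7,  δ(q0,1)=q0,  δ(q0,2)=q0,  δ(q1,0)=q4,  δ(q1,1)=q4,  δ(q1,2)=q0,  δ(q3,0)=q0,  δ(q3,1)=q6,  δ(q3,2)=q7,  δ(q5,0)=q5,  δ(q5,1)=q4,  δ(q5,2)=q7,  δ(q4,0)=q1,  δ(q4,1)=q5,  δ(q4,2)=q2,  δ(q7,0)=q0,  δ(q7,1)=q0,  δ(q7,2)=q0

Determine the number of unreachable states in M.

2

Starting at q4 and following transitions, the reachable set is {q0, q1, q2, q4, q5, q7}. That leaves q3, q6 unreachable — 2 in total.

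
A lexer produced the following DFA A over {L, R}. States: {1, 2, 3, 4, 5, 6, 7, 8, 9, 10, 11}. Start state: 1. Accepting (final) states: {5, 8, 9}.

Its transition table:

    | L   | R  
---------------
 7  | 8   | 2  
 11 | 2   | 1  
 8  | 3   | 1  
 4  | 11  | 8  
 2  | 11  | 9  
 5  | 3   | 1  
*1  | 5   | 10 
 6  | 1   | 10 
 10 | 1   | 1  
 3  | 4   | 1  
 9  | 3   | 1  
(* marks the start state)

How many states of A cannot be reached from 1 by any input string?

BFS from 1 reaches {1, 2, 3, 4, 5, 8, 9, 10, 11}; the 2 state(s) 6, 7 are never visited.

2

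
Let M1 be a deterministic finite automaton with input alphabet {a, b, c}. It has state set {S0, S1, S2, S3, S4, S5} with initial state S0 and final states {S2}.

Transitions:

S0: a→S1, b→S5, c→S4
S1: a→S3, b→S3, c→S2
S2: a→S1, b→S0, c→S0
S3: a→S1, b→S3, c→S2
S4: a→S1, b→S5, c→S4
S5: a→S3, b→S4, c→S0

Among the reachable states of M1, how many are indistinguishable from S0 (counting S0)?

3

Every state is reachable, so we keep all 6.
Initial partition by acceptance: {S2} | {S0,S1,S3,S4,S5}.
On input c, block {S0,S1,S3,S4,S5} splits into {S0,S4,S5} and {S1,S3}.
The partition is now stable with 3 blocks: {S2} | {S0,S4,S5} | {S1,S3}.
The equivalence class containing S0 is {S0,S4,S5}, of size 3.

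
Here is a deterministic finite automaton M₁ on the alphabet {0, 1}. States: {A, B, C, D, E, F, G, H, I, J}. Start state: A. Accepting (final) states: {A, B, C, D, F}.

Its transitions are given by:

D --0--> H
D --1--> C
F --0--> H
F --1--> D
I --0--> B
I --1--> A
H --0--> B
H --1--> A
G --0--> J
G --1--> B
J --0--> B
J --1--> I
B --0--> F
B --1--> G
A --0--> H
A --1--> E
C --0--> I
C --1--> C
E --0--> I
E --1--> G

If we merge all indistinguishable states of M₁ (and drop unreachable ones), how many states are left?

7

Start with accepting vs non-accepting: {A,B,C,D,F} | {E,G,H,I,J}.
On input 0, block {A,B,C,D,F} splits into {A,C,D,F} and {B}.
On input 1, block {A,C,D,F} splits into {C,D,F} and {A}.
On input 0, block {E,G,H,I,J} splits into {H,I,J} and {E,G}.
Split {H,I,J} by δ(·,1) → {H,I} and {J}.
On input 0, block {E,G} splits into {E} and {G}.
No further refinement is possible. Final partition (7 blocks): {C,D,F} | {H,I} | {B} | {A} | {E} | {J} | {G}.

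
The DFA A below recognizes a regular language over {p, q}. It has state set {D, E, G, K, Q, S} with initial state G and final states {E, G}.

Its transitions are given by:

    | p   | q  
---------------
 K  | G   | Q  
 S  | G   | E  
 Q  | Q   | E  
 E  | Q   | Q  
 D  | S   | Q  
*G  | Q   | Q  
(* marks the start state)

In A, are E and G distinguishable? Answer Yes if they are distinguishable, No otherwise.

No

Reachable states from the start: {E,G,Q}. Unreachable: {D,K,S} — drop them.
P0 = {E,G} | {Q}.
Stable partition: {E,G} | {Q} — 2 equivalence classes.
E and G lie in the same block of the stable partition, so they are equivalent — no string distinguishes them.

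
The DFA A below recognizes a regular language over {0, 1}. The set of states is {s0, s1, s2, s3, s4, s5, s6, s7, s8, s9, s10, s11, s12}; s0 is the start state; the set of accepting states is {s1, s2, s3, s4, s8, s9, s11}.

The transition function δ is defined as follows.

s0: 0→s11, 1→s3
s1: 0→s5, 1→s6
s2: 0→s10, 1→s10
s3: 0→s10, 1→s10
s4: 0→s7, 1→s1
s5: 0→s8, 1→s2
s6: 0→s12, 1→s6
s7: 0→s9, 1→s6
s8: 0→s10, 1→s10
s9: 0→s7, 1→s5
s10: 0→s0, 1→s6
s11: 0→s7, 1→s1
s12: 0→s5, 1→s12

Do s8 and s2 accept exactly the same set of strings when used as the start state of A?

Yes

First remove the unreachable states {s4}; 12 states remain.
Start with accepting vs non-accepting: {s1,s2,s3,s8,s9,s11} | {s0,s5,s6,s7,s10,s12}.
On input 1, block {s1,s2,s3,s8,s9,s11} splits into {s1,s2,s3,s8,s9} and {s11}.
Refine {s0,s5,s6,s7,s10,s12} on symbol 0: members go to different blocks, giving {s6,s10,s12} and {s5,s7} and {s0}.
Refine {s1,s2,s3,s8,s9} on symbol 0: members go to different blocks, giving {s2,s3,s8} and {s1,s9}.
On input 0, block {s6,s10,s12} splits into {s6} and {s10} and {s12}.
On input 0, block {s5,s7} splits into {s5} and {s7}.
Refine {s1,s9} on symbol 0: members go to different blocks, giving {s1} and {s9}.
No further refinement is possible. Final partition (10 blocks): {s2,s3,s8} | {s6} | {s11} | {s5} | {s0} | {s1} | {s10} | {s12} | {s7} | {s9}.
s8 and s2 lie in the same block of the stable partition, so they are equivalent — no string distinguishes them.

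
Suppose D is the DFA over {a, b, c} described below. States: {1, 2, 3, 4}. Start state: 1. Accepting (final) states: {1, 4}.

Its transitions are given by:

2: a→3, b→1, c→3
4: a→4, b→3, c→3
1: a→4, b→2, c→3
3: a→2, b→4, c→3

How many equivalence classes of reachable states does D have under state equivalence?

P0 = {1,4} | {2,3}.
No further refinement is possible. Final partition (2 blocks): {1,4} | {2,3}.

2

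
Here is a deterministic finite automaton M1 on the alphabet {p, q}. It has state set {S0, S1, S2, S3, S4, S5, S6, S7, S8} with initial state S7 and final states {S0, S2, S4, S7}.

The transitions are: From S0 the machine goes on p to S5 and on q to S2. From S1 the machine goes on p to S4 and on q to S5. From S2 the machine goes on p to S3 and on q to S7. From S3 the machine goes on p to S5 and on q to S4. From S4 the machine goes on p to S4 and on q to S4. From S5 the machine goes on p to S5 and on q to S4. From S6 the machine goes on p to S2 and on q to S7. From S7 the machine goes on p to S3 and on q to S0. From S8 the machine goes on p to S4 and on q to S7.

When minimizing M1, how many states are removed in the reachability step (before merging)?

No path from S7 leads to S1, S6, S8; the other 6 states are all reachable.

3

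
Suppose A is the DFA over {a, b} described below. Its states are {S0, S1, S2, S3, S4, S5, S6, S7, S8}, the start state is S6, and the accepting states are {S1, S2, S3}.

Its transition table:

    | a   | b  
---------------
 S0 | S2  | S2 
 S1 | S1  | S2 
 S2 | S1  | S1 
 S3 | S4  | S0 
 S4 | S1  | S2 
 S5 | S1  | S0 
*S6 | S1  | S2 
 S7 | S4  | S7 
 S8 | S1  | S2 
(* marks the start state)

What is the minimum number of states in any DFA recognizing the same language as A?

2

States {S0,S3,S4,S5,S7,S8} cannot be reached from the start state, so discard them.
Start with accepting vs non-accepting: {S1,S2} | {S6}.
The partition is now stable with 2 blocks: {S1,S2} | {S6}.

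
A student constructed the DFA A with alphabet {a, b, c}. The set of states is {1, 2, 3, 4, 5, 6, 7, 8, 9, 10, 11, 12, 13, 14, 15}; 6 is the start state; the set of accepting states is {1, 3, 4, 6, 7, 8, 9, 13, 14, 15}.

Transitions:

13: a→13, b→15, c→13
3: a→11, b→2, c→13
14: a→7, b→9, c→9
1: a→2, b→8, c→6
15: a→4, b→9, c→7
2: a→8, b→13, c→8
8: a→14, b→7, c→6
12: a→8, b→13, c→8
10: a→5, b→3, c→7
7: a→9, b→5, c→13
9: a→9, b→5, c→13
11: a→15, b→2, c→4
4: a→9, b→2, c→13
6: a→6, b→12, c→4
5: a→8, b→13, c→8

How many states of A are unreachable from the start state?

4

No path from 6 leads to 1, 3, 10, 11; the other 11 states are all reachable.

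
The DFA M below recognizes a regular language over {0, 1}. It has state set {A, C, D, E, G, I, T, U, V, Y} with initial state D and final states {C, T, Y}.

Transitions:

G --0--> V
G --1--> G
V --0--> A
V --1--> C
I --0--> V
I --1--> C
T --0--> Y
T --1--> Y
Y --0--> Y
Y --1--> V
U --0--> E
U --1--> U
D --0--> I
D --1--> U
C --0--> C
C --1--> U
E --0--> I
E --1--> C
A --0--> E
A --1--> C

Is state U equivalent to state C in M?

No

Reachable states from the start: {A,C,D,E,I,U,V}. Unreachable: {G,T,Y} — drop them.
Start with accepting vs non-accepting: {C} | {A,D,E,I,U,V}.
On input 1, block {A,D,E,I,U,V} splits into {A,E,I,V} and {D,U}.
The partition is now stable with 3 blocks: {C} | {A,E,I,V} | {D,U}.
U and C end up in different blocks, so they are distinguishable. For instance, the string 'ε' is accepted from only C.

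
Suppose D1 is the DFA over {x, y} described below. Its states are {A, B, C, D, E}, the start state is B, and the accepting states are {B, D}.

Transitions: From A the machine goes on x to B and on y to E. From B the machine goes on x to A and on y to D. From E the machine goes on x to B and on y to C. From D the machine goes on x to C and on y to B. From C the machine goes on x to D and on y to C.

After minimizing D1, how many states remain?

Initial partition by acceptance: {B,D} | {A,C,E}.
Stable partition: {B,D} | {A,C,E} — 2 equivalence classes.

2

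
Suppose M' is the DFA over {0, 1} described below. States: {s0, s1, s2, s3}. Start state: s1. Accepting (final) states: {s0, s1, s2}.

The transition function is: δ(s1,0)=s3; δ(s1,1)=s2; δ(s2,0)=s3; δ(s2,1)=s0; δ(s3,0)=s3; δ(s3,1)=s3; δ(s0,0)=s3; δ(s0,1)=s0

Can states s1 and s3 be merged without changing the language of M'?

No

Initial partition by acceptance: {s0,s1,s2} | {s3}.
Stable partition: {s0,s1,s2} | {s3} — 2 equivalence classes.
s1 and s3 end up in different blocks, so they are distinguishable. For instance, the string 'ε' is accepted from only s1.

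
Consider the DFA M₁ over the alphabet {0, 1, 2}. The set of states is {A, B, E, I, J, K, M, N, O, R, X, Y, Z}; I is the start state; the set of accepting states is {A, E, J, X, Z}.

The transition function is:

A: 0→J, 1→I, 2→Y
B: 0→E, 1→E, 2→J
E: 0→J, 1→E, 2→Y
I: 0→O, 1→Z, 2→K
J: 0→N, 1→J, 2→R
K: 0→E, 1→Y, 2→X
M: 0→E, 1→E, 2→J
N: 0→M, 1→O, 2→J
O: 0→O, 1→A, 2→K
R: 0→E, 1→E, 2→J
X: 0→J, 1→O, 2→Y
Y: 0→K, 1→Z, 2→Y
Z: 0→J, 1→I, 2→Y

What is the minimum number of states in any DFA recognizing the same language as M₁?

8

Reachable states from the start: {A,E,I,J,K,M,N,O,R,X,Y,Z}. Unreachable: {B} — drop them.
P0 = {A,E,J,X,Z} | {I,K,M,N,O,R,Y}.
On input 0, block {A,E,J,X,Z} splits into {A,E,X,Z} and {J}.
On input 1, block {A,E,X,Z} splits into {A,X,Z} and {E}.
On input 0, block {I,K,M,N,O,R,Y} splits into {I,N,O,Y} and {K,M,R}.
Refine {I,N,O,Y} on symbol 0: members go to different blocks, giving {N,Y} and {I,O}.
Split {N,Y} by δ(·,1) → {N} and {Y}.
Refine {K,M,R} on symbol 1: members go to different blocks, giving {M,R} and {K}.
The partition is now stable with 8 blocks: {A,X,Z} | {N} | {J} | {E} | {M,R} | {I,O} | {Y} | {K}.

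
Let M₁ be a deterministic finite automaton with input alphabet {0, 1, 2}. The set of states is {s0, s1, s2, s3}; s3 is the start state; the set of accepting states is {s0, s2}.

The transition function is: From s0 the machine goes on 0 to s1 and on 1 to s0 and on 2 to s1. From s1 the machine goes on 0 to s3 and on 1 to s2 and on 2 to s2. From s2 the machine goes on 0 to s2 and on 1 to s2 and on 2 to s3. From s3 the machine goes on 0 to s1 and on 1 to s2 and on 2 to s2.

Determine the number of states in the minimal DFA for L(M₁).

2

States {s0} cannot be reached from the start state, so discard them.
Initial partition by acceptance: {s2} | {s1,s3}.
The partition is now stable with 2 blocks: {s2} | {s1,s3}.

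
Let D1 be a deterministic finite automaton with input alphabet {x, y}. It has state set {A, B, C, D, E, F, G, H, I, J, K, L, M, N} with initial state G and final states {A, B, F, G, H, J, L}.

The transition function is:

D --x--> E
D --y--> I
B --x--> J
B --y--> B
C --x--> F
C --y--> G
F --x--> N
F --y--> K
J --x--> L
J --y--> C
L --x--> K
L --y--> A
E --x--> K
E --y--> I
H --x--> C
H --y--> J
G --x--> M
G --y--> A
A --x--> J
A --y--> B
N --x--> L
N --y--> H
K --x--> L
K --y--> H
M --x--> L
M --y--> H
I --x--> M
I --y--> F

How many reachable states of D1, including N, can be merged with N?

3

States {D,E,I} cannot be reached from the start state, so discard them.
Initial partition by acceptance: {A,B,F,G,H,J,L} | {C,K,M,N}.
Refine {A,B,F,G,H,J,L} on symbol x: members go to different blocks, giving {F,G,H,L} and {A,B,J}.
Refine {F,G,H,L} on symbol y: members go to different blocks, giving {G,H,L} and {F}.
On input x, block {C,K,M,N} splits into {K,M,N} and {C}.
On input x, block {G,H,L} splits into {G,L} and {H}.
On input x, block {A,B,J} splits into {A,B} and {J}.
The partition is now stable with 7 blocks: {G,L} | {K,M,N} | {A,B} | {F} | {C} | {H} | {J}.
The equivalence class containing N is {K,M,N}, of size 3.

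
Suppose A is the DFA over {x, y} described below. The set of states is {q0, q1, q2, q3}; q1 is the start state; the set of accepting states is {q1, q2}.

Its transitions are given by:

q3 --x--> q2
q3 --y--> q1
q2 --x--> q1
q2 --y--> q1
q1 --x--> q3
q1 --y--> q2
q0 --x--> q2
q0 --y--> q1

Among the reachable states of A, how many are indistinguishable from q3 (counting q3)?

1

Reachable states from the start: {q1,q2,q3}. Unreachable: {q0} — drop them.
P0 = {q1,q2} | {q3}.
On input x, block {q1,q2} splits into {q1} and {q2}.
Stable partition: {q1} | {q3} | {q2} — 3 equivalence classes.
The equivalence class containing q3 is {q3}, of size 1.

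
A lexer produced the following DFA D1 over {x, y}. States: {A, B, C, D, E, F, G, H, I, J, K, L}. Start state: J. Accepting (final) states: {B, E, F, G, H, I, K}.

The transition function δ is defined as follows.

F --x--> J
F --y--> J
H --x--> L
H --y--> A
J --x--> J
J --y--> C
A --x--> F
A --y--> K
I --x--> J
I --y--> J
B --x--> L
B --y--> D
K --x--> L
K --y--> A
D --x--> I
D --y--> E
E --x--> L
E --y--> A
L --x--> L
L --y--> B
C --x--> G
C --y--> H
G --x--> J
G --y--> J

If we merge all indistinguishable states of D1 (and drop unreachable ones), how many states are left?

Initial partition by acceptance: {B,E,F,G,H,I,K} | {A,C,D,J,L}.
Refine {A,C,D,J,L} on symbol x: members go to different blocks, giving {A,C,D} and {J,L}.
On input y, block {B,E,F,G,H,I,K} splits into {B,E,H,K} and {F,G,I}.
Split {J,L} by δ(·,y) → {J} and {L}.
Stable partition: {B,E,H,K} | {A,C,D} | {J} | {F,G,I} | {L} — 5 equivalence classes.

5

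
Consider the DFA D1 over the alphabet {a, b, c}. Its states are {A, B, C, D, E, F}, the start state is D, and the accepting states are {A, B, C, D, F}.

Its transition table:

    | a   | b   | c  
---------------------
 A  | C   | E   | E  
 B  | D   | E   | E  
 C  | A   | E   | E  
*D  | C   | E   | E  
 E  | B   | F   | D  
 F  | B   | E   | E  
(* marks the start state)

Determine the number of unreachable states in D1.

0

Every one of the 6 states is reachable from D.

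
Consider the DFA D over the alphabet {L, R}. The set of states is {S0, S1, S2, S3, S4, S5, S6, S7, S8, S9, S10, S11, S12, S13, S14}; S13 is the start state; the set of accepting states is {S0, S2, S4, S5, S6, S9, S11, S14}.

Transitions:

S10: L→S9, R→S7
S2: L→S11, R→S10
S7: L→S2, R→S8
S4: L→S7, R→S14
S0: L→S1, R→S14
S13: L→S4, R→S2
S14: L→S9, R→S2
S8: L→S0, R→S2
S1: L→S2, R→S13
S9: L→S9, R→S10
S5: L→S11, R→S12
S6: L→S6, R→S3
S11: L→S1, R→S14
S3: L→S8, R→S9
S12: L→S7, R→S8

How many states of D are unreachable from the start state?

Starting at S13 and following transitions, the reachable set is {S0, S1, S2, S4, S7, S8, S9, S10, S11, S13, S14}. That leaves S3, S5, S6, S12 unreachable — 4 in total.

4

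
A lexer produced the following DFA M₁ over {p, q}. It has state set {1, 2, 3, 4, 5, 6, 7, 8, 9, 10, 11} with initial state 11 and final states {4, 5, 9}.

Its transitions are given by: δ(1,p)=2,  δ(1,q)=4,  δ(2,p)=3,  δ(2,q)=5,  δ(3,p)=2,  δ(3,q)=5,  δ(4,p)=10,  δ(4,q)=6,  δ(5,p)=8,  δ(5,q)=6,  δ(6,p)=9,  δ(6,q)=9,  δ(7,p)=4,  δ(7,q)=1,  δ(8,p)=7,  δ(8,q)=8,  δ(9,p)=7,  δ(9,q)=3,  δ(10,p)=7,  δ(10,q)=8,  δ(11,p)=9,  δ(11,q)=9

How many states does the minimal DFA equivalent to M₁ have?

P0 = {4,5,9} | {1,2,3,6,7,8,10,11}.
Refine {1,2,3,6,7,8,10,11} on symbol p: members go to different blocks, giving {1,2,3,8,10} and {6,7,11}.
Refine {4,5,9} on symbol p: members go to different blocks, giving {4,5} and {9}.
On input p, block {1,2,3,8,10} splits into {1,2,3} and {8,10}.
Refine {6,7,11} on symbol p: members go to different blocks, giving {6,11} and {7}.
The partition is now stable with 6 blocks: {4,5} | {1,2,3} | {6,11} | {9} | {8,10} | {7}.

6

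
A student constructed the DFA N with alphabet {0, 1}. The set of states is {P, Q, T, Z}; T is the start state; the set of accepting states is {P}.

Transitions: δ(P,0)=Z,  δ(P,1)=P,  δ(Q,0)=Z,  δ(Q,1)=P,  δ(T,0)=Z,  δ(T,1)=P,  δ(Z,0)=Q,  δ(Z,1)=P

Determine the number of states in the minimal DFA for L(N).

P0 = {P} | {Q,T,Z}.
No further refinement is possible. Final partition (2 blocks): {P} | {Q,T,Z}.

2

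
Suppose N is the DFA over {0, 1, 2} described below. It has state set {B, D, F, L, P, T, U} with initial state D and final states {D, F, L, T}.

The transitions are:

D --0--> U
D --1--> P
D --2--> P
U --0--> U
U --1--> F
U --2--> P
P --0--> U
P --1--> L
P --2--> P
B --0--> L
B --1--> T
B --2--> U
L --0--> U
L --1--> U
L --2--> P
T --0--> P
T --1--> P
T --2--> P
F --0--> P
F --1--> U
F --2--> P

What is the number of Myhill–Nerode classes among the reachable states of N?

Reachable states from the start: {D,F,L,P,U}. Unreachable: {B,T} — drop them.
Initial partition by acceptance: {D,F,L} | {P,U}.
Stable partition: {D,F,L} | {P,U} — 2 equivalence classes.

2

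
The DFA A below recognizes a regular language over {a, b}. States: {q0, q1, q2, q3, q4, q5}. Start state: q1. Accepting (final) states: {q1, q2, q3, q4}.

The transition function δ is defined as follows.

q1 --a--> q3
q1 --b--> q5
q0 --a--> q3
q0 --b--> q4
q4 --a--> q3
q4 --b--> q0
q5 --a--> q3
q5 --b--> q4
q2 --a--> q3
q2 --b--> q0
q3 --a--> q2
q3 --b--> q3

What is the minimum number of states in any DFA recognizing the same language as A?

3

All states are reachable from the start state.
Start with accepting vs non-accepting: {q1,q2,q3,q4} | {q0,q5}.
Split {q1,q2,q3,q4} by δ(·,b) → {q1,q2,q4} and {q3}.
Stable partition: {q1,q2,q4} | {q0,q5} | {q3} — 3 equivalence classes.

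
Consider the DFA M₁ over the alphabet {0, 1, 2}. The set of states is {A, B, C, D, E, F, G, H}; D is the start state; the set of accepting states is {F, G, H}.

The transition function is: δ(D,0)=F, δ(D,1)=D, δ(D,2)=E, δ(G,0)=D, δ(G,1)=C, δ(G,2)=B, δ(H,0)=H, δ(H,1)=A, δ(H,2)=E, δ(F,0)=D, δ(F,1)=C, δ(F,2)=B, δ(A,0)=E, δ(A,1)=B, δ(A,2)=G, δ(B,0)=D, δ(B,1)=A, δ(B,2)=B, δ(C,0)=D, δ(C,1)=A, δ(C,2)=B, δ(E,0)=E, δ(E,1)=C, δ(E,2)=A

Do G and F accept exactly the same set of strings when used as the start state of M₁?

States {H} cannot be reached from the start state, so discard them.
Start with accepting vs non-accepting: {F,G} | {A,B,C,D,E}.
Refine {A,B,C,D,E} on symbol 0: members go to different blocks, giving {A,B,C,E} and {D}.
On input 0, block {A,B,C,E} splits into {A,E} and {B,C}.
Refine {A,E} on symbol 2: members go to different blocks, giving {A} and {E}.
The partition is now stable with 5 blocks: {F,G} | {A} | {D} | {B,C} | {E}.
G and F lie in the same block of the stable partition, so they are equivalent — no string distinguishes them.

Yes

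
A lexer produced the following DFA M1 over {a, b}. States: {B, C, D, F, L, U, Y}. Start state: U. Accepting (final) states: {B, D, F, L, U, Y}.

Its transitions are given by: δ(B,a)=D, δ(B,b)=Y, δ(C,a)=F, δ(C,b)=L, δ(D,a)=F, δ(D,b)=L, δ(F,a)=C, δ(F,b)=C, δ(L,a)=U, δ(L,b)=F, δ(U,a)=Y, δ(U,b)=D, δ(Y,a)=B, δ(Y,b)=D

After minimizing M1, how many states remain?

7

Every state is reachable, so we keep all 7.
P0 = {B,D,F,L,U,Y} | {C}.
On input a, block {B,D,F,L,U,Y} splits into {B,D,L,U,Y} and {F}.
Refine {B,D,L,U,Y} on symbol a: members go to different blocks, giving {B,L,U,Y} and {D}.
On input a, block {B,L,U,Y} splits into {L,U,Y} and {B}.
On input a, block {L,U,Y} splits into {L,U} and {Y}.
On input a, block {L,U} splits into {U} and {L}.
The partition is now stable with 7 blocks: {U} | {C} | {F} | {D} | {B} | {Y} | {L}.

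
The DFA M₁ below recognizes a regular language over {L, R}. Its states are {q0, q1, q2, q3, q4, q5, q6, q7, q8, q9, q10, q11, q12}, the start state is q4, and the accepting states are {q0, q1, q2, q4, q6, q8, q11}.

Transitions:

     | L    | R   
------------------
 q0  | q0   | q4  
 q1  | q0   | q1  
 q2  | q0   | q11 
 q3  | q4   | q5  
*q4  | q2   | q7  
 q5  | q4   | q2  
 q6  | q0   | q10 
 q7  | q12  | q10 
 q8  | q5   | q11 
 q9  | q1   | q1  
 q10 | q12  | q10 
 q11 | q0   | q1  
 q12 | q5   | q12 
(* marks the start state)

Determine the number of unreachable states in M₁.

BFS from q4 reaches {q0, q1, q2, q4, q5, q7, q10, q11, q12}; the 4 state(s) q3, q6, q8, q9 are never visited.

4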